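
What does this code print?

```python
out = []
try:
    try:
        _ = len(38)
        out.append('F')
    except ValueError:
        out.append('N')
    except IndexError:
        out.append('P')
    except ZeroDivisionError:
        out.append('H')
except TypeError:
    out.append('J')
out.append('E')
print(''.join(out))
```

Execution trace: 'J' (outer except TypeError) → 'E' (after the try/except). Output: JE

Answer: JE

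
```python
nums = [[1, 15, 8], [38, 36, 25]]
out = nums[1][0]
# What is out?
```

Trace:
`nums = [[1, 15, 8], [38, 36, 25]]` → nums = [[1, 15, 8], [38, 36, 25]]
`out = nums[1][0]` → out = 38
So out = 38

Answer: 38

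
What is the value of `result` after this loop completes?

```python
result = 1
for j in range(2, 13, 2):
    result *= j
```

Product of even numbers 2 to 12
`result` takes the values: 1 → 2 → 8 → 48 → 384 → 3840 → 46080

Answer: 46080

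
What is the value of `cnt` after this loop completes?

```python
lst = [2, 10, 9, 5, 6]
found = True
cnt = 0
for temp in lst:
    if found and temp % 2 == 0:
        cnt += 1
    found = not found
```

Count even values at even positions
`cnt` takes the values: 0 → 1 → 2

Answer: 2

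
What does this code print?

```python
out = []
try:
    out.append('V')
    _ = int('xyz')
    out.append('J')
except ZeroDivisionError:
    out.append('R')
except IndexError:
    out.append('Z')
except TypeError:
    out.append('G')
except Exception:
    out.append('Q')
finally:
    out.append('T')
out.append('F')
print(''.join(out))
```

Execution trace: 'V' (try body) → 'Q' (except Exception) → 'T' (finally) → 'F' (after the try/except). Output: VQTF

Answer: VQTF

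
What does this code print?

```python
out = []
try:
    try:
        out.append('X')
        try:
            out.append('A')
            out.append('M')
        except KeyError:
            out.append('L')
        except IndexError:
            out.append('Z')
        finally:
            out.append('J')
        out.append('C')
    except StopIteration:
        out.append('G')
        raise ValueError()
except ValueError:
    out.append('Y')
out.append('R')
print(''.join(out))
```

Execution trace: 'X' (try body) → 'A' (inner try body) → 'M' (inner try body, no exception) → 'J' (inner finally) → 'C' (try body, no exception) → 'R' (after the try/except). Output: XAMJCR

Answer: XAMJCR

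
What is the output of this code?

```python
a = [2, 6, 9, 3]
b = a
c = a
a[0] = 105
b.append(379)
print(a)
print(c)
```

Key concept: multiple aliases.
Step by step:
`a = [2, 6, 9, 3]` → a = [2, 6, 9, 3]
`b = a` → b = [2, 6, 9, 3] (same object as a)
`c = a` → c = [2, 6, 9, 3] (same object as a, b)
`a[0] = 105` → a = [105, 6, 9, 3] (same object as b, c); b = [105, 6, 9, 3] (same object as a, c); c = [105, 6, 9, 3] (same object as a, b)
`b.append(379)` → a = [105, 6, 9, 3, 379] (same object as b, c); b = [105, 6, 9, 3, 379] (same object as a, c); c = [105, 6, 9, 3, 379] (same object as a, b)
`print(a)` → prints [105, 6, 9, 3, 379]
`print(c)` → prints [105, 6, 9, 3, 379]

Answer:
[105, 6, 9, 3, 379]
[105, 6, 9, 3, 379]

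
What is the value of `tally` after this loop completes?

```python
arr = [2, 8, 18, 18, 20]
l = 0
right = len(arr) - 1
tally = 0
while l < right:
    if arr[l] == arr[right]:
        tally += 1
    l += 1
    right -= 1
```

Count matching pairs from ends
`tally` takes the values: 0

Answer: 0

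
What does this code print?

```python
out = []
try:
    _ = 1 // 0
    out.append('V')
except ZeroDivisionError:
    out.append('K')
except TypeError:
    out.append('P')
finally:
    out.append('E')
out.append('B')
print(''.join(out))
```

Execution trace: 'K' (except ZeroDivisionError) → 'E' (finally) → 'B' (after the try/except). Output: KEB

Answer: KEB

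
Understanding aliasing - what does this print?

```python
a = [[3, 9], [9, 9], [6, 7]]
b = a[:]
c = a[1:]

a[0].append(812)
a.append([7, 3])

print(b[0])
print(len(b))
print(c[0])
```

Key concept: slice with nested mutation.
Step by step:
`a = [[3, 9], [9, 9], [6, 7]]` → a = [[3, 9], [9, 9], [6, 7]]
`b = a[:]` → b = [[3, 9], [9, 9], [6, 7]]
`c = a[1:]` → c = [[9, 9], [6, 7]]
`a[0].append(812)` → a = [[3, 9, 812], [9, 9], [6, 7]]; b = [[3, 9, 812], [9, 9], [6, 7]]
`a.append([7, 3])` → a = [[3, 9, 812], [9, 9], [6, 7], [7, 3]]
`print(b[0])` → prints [3, 9, 812]
`print(len(b))` → prints 3
`print(c[0])` → prints [9, 9]

Answer:
[3, 9, 812]
3
[9, 9]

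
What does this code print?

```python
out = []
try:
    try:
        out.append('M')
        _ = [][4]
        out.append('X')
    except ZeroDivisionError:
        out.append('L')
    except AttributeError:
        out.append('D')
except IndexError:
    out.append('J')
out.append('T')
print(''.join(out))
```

Execution trace: 'M' (try body) → 'J' (outer except IndexError) → 'T' (after the try/except). Output: MJT

Answer: MJT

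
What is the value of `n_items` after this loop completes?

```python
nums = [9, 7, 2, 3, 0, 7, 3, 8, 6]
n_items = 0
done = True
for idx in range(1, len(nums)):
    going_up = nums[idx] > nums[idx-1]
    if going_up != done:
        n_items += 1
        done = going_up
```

Count direction changes in [9, 7, 2, 3, 0, 7, 3, 8, 6]
`n_items` takes the values: 0 → 1 → 2 → 3 → 4 → 5 → 6 → 7

Answer: 7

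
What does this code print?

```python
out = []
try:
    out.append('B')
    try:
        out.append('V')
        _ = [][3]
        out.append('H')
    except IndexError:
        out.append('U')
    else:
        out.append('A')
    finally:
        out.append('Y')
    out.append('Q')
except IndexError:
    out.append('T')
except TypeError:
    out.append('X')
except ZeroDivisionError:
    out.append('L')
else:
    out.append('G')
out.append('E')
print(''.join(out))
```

Execution trace: 'B' (try body) → 'V' (inner try body) → 'U' (inner except IndexError) → 'Y' (inner finally) → 'Q' (try body, no exception) → 'G' (else) → 'E' (after the try/except). Output: BVUYQGE

Answer: BVUYQGE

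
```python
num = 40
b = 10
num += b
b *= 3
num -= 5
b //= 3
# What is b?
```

Trace:
`num = 40` → num = 40
`b = 10` → b = 10
`num += b` → num = 50
`b *= 3` → b = 30
`num -= 5` → num = 45
`b //= 3` → b = 10
So b = 10

Answer: 10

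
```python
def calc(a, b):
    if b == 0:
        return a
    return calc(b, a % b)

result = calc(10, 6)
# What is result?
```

calc(10, 6) -> calc(6, 4) -> calc(4, 2) -> calc(2, 0) -> 2

Answer: 2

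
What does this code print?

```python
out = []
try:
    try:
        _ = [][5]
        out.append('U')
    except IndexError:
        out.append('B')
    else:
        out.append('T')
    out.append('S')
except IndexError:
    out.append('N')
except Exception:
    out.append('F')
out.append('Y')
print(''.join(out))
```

Execution trace: 'B' (inner except IndexError) → 'S' (try body, no exception) → 'Y' (after the try/except). Output: BSY

Answer: BSY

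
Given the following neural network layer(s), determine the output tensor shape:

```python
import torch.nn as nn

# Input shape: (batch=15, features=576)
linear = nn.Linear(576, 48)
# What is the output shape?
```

Input: (15, 576) -> Output: (15, 48)

Answer: (15, 48)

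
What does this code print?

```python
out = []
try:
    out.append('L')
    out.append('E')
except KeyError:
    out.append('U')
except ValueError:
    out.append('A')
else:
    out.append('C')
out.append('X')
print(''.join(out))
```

Execution trace: 'L' (try body) → 'E' (try body, no exception) → 'C' (else) → 'X' (after the try/except). Output: LECX

Answer: LECX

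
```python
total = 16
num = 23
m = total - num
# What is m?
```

Trace:
`total = 16` → total = 16
`num = 23` → num = 23
`m = total - num` → m = -7
So m = -7

Answer: -7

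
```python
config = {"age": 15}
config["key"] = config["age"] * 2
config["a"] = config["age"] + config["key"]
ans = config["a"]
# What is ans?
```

Trace:
`config = {"age": 15}` → config = {'age': 15}
`config["key"] = config["age"] * 2` → config = {'age': 15, 'key': 30}
`config["a"] = config["age"] + config["key"]` → config = {'age': 15, 'key': 30, 'a': 45}
`ans = config["a"]` → ans = 45
So ans = 45

Answer: 45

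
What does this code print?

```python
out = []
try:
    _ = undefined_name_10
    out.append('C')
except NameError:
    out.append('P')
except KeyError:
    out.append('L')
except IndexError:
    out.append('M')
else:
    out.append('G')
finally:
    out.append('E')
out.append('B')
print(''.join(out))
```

Execution trace: 'P' (except NameError) → 'E' (finally) → 'B' (after the try/except). Output: PEB

Answer: PEB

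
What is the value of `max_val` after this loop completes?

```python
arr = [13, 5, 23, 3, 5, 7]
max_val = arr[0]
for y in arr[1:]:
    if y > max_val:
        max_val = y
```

Maximum of [13, 5, 23, 3, 5, 7]
`max_val` takes the values: 13 → 23

Answer: 23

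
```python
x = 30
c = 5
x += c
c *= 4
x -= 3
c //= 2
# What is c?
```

Trace:
`x = 30` → x = 30
`c = 5` → c = 5
`x += c` → x = 35
`c *= 4` → c = 20
`x -= 3` → x = 32
`c //= 2` → c = 10
So c = 10

Answer: 10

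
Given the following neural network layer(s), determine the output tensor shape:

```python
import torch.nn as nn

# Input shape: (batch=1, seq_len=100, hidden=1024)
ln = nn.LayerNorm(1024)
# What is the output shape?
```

Input: (1, 100, 1024) -> Output: (1, 100, 1024)

Answer: (1, 100, 1024)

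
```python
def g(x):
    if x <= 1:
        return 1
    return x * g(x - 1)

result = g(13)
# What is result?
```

g(13) = 13 * 12 * 11 * 10 * 9 * 8 * 7 * 6 * 5 * 4 * 3 * 2 * 1 = 6227020800

Answer: 6227020800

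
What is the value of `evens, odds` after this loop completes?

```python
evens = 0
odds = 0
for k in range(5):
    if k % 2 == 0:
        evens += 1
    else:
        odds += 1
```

Count evens and odds in range(5)
`evens, odds` takes the values: (0, 0) → (1, 0) → (1, 1) → (2, 1) → (2, 2) → (3, 2)

Answer: 3, 2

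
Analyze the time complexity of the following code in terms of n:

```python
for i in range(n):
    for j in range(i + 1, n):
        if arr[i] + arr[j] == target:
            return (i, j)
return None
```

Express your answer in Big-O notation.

This is Two sum brute force. Time complexity: O(n²).

Answer: O(n²)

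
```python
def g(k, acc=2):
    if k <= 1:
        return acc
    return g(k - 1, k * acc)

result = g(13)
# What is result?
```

Accumulator trace (n, acc): (13, 2) -> (12, 26) -> (11, 312) -> (10, 3432) -> (9, 34320) -> (8, 308880) -> (7, 2471040) -> (6, 17297280) -> (5, 103783680) -> (4, 518918400) -> (3, 2075673600) -> (2, 6227020800) -> (1, 12454041600) -> return 12454041600

Answer: 12454041600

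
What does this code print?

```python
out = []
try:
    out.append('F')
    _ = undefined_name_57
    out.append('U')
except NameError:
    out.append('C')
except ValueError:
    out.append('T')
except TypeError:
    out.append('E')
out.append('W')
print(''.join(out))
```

Execution trace: 'F' (try body) → 'C' (except NameError) → 'W' (after the try/except). Output: FCW

Answer: FCW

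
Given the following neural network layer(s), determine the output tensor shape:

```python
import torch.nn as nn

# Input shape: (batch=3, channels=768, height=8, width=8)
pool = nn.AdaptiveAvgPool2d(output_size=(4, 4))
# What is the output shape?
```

Input: (3, 768, 8, 8) -> Output: (3, 768, 4, 4)

Answer: (3, 768, 4, 4)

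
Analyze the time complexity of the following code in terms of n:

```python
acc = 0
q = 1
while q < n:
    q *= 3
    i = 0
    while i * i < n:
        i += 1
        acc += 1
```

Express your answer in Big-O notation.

Each loop level contributes: log n × √n. Multiplying the contributions gives O(√n log n).

Answer: O(√n log n)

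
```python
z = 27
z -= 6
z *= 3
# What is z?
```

Trace:
`z = 27` → z = 27
`z -= 6` → z = 21
`z *= 3` → z = 63
So z = 63

Answer: 63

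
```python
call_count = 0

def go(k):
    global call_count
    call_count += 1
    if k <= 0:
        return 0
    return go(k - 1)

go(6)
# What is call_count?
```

Linear recursion stepping by 1: 7 calls from k=6 down to ≤0.

Answer: 7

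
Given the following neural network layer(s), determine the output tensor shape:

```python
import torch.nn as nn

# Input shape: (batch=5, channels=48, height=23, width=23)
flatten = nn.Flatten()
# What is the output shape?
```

Input: (5, 48, 23, 23) -> Output: (5, 25392)

Answer: (5, 25392)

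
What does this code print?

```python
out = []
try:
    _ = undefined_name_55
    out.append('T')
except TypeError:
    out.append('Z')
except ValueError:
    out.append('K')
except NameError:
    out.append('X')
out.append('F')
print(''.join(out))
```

Execution trace: 'X' (except NameError) → 'F' (after the try/except). Output: XF

Answer: XF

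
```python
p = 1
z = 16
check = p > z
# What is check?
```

Trace:
`p = 1` → p = 1
`z = 16` → z = 16
`check = p > z` → check = False
So check = False

Answer: False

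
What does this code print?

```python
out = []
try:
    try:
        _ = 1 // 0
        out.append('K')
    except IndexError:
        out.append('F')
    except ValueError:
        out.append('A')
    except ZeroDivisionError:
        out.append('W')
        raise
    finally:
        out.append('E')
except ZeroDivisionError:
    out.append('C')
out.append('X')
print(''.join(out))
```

Execution trace: 'W' (inner except ZeroDivisionError) → 'E' (inner finally) → 'C' (outer except ZeroDivisionError) → 'X' (after the try/except). Output: WECX

Answer: WECX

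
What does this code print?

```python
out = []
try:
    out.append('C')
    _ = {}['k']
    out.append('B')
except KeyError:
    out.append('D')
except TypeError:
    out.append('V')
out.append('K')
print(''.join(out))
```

Execution trace: 'C' (try body) → 'D' (except KeyError) → 'K' (after the try/except). Output: CDK

Answer: CDK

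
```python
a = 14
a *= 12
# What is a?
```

Trace:
`a = 14` → a = 14
`a *= 12` → a = 168
So a = 168

Answer: 168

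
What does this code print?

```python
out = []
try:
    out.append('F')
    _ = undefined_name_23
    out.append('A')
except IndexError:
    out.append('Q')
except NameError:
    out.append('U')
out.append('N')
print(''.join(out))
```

Execution trace: 'F' (try body) → 'U' (except NameError) → 'N' (after the try/except). Output: FUN

Answer: FUN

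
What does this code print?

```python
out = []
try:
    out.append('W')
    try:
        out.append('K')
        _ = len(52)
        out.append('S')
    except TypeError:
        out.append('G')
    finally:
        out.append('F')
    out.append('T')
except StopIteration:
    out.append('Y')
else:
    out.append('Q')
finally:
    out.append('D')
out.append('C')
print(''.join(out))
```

Execution trace: 'W' (try body) → 'K' (inner try body) → 'G' (inner except TypeError) → 'F' (inner finally) → 'T' (try body, no exception) → 'Q' (else) → 'D' (finally) → 'C' (after the try/except). Output: WKGFTQDC

Answer: WKGFTQDC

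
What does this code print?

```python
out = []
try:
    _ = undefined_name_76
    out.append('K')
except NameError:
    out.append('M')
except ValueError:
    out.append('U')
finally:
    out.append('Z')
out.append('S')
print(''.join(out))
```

Execution trace: 'M' (except NameError) → 'Z' (finally) → 'S' (after the try/except). Output: MZS

Answer: MZS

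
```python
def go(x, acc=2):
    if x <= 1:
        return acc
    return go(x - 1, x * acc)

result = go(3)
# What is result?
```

Accumulator trace (n, acc): (3, 2) -> (2, 6) -> (1, 12) -> return 12

Answer: 12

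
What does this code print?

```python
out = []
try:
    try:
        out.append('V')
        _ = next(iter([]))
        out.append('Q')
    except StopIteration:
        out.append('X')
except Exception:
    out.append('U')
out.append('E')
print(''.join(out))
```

Execution trace: 'V' (inner try body) → 'X' (inner except StopIteration) → 'E' (after the try/except). Output: VXE

Answer: VXE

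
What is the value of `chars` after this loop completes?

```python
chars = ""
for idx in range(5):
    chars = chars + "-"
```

Repeat '-' 5 times
`chars` takes the values: "" → "-" → "--" → "---" → "----" → "-----"

Answer: "-----"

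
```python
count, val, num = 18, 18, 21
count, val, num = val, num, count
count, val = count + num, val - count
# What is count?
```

Trace:
`count, val, num = 18, 18, 21` → count = 18; val = 18; num = 21
`count, val, num = val, num, count` → count = 18; val = 21; num = 18
`count, val = count + num, val - count` → count = 36; val = 3
So count = 36

Answer: 36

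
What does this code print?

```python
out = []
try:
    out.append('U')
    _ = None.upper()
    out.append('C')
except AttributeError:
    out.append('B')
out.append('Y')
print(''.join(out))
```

Execution trace: 'U' (try body) → 'B' (except AttributeError) → 'Y' (after the try/except). Output: UBY

Answer: UBY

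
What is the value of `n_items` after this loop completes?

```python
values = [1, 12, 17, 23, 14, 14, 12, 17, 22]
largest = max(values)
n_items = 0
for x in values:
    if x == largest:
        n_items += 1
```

Count of max value 23 in [1, 12, 17, 23, 14, 14, 12, 17, 22]
`n_items` takes the values: 0 → 1

Answer: 1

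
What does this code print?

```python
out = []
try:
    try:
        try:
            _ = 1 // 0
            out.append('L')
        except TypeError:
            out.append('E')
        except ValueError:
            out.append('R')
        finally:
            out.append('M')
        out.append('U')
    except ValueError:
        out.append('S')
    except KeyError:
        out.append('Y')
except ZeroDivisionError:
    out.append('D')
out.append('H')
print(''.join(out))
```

Execution trace: 'M' (inner finally) → 'D' (outer except ZeroDivisionError) → 'H' (after the try/except). Output: MDH

Answer: MDH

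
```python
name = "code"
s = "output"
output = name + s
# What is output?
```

Trace:
`name = "code"` → name = 'code'
`s = "output"` → s = 'output'
`output = name + s` → output = 'codeoutput'
So output = 'codeoutput'

Answer: 'codeoutput'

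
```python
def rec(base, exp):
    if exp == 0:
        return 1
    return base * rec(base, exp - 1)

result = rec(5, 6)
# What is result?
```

rec(5, 6) = 5 * 5 * 5 * 5 * 5 * 5 = 15625

Answer: 15625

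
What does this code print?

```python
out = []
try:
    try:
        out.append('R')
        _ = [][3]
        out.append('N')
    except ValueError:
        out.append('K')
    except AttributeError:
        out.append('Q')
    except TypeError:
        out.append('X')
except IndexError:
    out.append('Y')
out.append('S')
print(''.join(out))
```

Execution trace: 'R' (try body) → 'Y' (outer except IndexError) → 'S' (after the try/except). Output: RYS

Answer: RYS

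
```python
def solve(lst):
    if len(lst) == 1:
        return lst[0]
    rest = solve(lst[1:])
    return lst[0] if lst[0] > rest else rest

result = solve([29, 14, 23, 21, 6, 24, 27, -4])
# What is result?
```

Recursive max over [29, 14, 23, 21, 6, 24, 27, -4] = 29

Answer: 29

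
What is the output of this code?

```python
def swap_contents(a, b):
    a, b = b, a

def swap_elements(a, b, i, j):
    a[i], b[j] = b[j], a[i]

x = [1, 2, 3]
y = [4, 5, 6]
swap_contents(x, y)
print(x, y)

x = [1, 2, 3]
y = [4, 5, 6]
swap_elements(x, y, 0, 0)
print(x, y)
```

Key concept: parameter rebinding vs mutation.
Step by step:
`x = [1, 2, 3]` → x = [1, 2, 3]
`y = [4, 5, 6]` → y = [4, 5, 6]
`swap_contents(x, y)` → no visible change to tracked variables
`print(x, y)` → prints [1, 2, 3] [4, 5, 6]
`x = [1, 2, 3]` → x = [1, 2, 3]
`y = [4, 5, 6]` → y = [4, 5, 6]
`swap_elements(x, y, 0, 0)` → x = [4, 2, 3]; y = [1, 5, 6]
`print(x, y)` → prints [4, 2, 3] [1, 5, 6]

Answer:
[1, 2, 3] [4, 5, 6]
[4, 2, 3] [1, 5, 6]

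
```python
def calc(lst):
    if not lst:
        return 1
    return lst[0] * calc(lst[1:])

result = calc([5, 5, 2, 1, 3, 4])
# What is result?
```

Product over [5, 5, 2, 1, 3, 4] = 5 * 5 * 2 * 1 * 3 * 4 = 600

Answer: 600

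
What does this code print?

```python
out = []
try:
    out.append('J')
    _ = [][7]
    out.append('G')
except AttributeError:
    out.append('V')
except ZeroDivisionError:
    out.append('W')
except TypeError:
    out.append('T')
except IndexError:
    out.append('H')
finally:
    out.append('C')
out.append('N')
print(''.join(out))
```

Execution trace: 'J' (try body) → 'H' (except IndexError) → 'C' (finally) → 'N' (after the try/except). Output: JHCN

Answer: JHCN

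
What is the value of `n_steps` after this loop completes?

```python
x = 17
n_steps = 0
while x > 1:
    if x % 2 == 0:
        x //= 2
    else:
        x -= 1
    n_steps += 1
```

Steps to reduce 17 to 1
`n_steps` takes the values: 0 → 1 → 2 → 3 → 4 → 5

Answer: 5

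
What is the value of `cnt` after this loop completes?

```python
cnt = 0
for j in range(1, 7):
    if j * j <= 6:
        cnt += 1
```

Count numbers where j² ≤ 6
`cnt` takes the values: 0 → 1 → 2

Answer: 2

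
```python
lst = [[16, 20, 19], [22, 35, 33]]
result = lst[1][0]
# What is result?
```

Trace:
`lst = [[16, 20, 19], [22, 35, 33]]` → lst = [[16, 20, 19], [22, 35, 33]]
`result = lst[1][0]` → result = 22
So result = 22

Answer: 22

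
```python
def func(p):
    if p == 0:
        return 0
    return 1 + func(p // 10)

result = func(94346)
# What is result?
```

Count of digits of 94346: 5

Answer: 5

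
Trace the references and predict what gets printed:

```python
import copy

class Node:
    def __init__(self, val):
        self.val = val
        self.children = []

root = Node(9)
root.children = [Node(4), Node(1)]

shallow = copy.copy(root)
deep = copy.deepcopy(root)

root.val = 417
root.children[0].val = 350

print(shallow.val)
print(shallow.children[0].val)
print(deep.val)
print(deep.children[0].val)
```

Key concept: deep copy with custom objects.
Step by step:
`root = Node(9)` → root = Node(val=9, children=[])
`root.children = [Node(4), Node(1)]` → root = Node(val=9, children=[Node(val=4, children=[]), Node(val=1, children=[])])
`shallow = copy.copy(root)` → shallow = Node(val=9, children=[Node(val=4, children=[]), Node(val=1, children=[])])
`deep = copy.deepcopy(root)` → deep = Node(val=9, children=[Node(val=4, children=[]), Node(val=1, children=[])])
`root.val = 417` → root = Node(val=417, children=[Node(val=4, children=[]), Node(val=1, children=[])])
`root.children[0].val = 350` → root = Node(val=417, children=[Node(val=350, children=[]), Node(val=1, children=[])]); shallow = Node(val=9, children=[Node(val=350, children=[]), Node(val=1, children=[])])
`print(shallow.val)` → prints 9
`print(shallow.children[0].val)` → prints 350
`print(deep.val)` → prints 9
`print(deep.children[0].val)` → prints 4

Answer:
9
350
9
4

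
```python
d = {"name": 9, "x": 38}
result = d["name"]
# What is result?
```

Trace:
`d = {"name": 9, "x": 38}` → d = {'name': 9, 'x': 38}
`result = d["name"]` → result = 9
So result = 9

Answer: 9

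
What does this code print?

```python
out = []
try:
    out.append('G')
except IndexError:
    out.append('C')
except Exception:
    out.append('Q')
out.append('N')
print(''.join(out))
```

Execution trace: 'G' (try body, no exception) → 'N' (after the try/except). Output: GN

Answer: GN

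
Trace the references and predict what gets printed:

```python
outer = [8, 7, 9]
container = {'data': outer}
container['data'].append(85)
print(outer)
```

Key concept: dict holds reference to list.
Step by step:
`outer = [8, 7, 9]` → outer = [8, 7, 9]
`container = {'data': outer}` → container = {'data': [8, 7, 9]}
`container['data'].append(85)` → outer = [8, 7, 9, 85]; container = {'data': [8, 7, 9, 85]}
`print(outer)` → prints [8, 7, 9, 85]

Answer: [8, 7, 9, 85]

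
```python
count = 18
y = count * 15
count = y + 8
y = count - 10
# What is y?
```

Trace:
`count = 18` → count = 18
`y = count * 15` → y = 270
`count = y + 8` → count = 278
`y = count - 10` → y = 268
So y = 268

Answer: 268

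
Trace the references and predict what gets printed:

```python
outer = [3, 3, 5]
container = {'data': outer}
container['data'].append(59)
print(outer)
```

Key concept: dict holds reference to list.
Step by step:
`outer = [3, 3, 5]` → outer = [3, 3, 5]
`container = {'data': outer}` → container = {'data': [3, 3, 5]}
`container['data'].append(59)` → outer = [3, 3, 5, 59]; container = {'data': [3, 3, 5, 59]}
`print(outer)` → prints [3, 3, 5, 59]

Answer: [3, 3, 5, 59]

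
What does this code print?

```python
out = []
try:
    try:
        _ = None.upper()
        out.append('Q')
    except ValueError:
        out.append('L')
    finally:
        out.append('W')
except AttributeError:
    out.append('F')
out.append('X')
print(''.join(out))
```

Execution trace: 'W' (inner finally) → 'F' (outer except AttributeError) → 'X' (after the try/except). Output: WFX

Answer: WFX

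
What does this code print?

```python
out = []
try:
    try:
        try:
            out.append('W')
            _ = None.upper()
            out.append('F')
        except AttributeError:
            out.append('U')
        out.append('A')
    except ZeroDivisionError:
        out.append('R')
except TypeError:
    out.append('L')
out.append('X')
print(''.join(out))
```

Execution trace: 'W' (inner try body) → 'U' (inner except AttributeError) → 'A' (try body, no exception) → 'X' (after the try/except). Output: WUAX

Answer: WUAX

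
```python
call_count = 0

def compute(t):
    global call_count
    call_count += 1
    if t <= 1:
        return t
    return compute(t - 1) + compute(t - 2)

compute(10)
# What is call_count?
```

Calls(t) = 1 + Calls(t-1) + Calls(t-2); Calls(0)=Calls(1)=1. For t=10 this gives 177.

Answer: 177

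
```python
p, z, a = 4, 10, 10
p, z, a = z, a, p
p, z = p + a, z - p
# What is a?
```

Trace:
`p, z, a = 4, 10, 10` → p = 4; z = 10; a = 10
`p, z, a = z, a, p` → p = 10; z = 10; a = 4
`p, z = p + a, z - p` → p = 14; z = 0
So a = 4

Answer: 4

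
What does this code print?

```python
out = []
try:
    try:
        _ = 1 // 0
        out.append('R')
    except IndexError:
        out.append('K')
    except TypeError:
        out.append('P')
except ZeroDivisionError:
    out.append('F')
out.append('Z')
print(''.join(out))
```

Execution trace: 'F' (outer except ZeroDivisionError) → 'Z' (after the try/except). Output: FZ

Answer: FZ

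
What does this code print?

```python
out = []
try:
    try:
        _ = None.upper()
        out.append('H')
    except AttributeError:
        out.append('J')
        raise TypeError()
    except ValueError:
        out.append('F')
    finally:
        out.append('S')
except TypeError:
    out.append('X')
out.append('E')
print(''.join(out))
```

Execution trace: 'J' (inner except AttributeError) → 'S' (inner finally) → 'X' (outer except TypeError) → 'E' (after the try/except). Output: JSXE

Answer: JSXE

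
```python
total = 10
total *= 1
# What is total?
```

Trace:
`total = 10` → total = 10
`total *= 1` → total = 10
So total = 10

Answer: 10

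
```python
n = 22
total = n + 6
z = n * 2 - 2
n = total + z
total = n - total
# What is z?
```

Trace:
`n = 22` → n = 22
`total = n + 6` → total = 28
`z = n * 2 - 2` → z = 42
`n = total + z` → n = 70
`total = n - total` → total = 42
So z = 42

Answer: 42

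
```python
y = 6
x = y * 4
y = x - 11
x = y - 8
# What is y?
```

Trace:
`y = 6` → y = 6
`x = y * 4` → x = 24
`y = x - 11` → y = 13
`x = y - 8` → x = 5
So y = 13

Answer: 13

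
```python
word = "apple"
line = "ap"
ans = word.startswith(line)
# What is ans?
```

Trace:
`word = "apple"` → word = 'apple'
`line = "ap"` → line = 'ap'
`ans = word.startswith(line)` → ans = True
So ans = True

Answer: True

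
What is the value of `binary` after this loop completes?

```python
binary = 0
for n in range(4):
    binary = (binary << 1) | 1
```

Build 4 consecutive 1-bits: 0b1111
`binary` takes the values: 0 → 1 → 3 → 7 → 15

Answer: 15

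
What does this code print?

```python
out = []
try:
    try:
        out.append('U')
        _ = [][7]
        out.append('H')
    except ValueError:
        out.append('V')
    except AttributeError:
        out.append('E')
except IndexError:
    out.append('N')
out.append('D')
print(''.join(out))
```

Execution trace: 'U' (try body) → 'N' (outer except IndexError) → 'D' (after the try/except). Output: UND

Answer: UND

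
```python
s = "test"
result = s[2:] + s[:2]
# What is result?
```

Trace:
`s = "test"` → s = 'test'
`result = s[2:] + s[:2]` → result = 'stte'
So result = 'stte'

Answer: 'stte'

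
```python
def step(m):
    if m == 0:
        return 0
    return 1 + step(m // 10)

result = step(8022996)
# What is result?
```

Count of digits of 8022996: 7

Answer: 7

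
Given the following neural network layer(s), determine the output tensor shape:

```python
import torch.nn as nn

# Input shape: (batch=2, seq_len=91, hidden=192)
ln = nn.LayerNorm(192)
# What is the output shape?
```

Input: (2, 91, 192) -> Output: (2, 91, 192)

Answer: (2, 91, 192)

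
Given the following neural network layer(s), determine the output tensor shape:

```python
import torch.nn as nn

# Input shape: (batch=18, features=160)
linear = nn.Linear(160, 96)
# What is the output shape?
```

Input: (18, 160) -> Output: (18, 96)

Answer: (18, 96)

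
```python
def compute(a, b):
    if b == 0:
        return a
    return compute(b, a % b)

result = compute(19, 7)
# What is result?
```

compute(19, 7) -> compute(7, 5) -> compute(5, 2) -> compute(2, 1) -> compute(1, 0) -> 1

Answer: 1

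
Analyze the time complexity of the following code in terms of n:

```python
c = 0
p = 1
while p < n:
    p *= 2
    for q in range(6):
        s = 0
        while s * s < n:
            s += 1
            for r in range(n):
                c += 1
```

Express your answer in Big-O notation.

Each loop level contributes: log n × 1 × √n × n. Multiplying the contributions gives O(n√n log n).

Answer: O(n√n log n)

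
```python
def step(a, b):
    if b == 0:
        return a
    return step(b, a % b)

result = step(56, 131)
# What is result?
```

step(56, 131) -> step(131, 56) -> step(56, 19) -> step(19, 18) -> step(18, 1) -> step(1, 0) -> 1

Answer: 1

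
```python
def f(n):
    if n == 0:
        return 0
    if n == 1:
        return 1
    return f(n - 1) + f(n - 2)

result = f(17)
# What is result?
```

Build up from base cases: f(0)=0, f(1)=1, f(2)=1, f(3)=2, f(4)=3, f(5)=5, f(6)=8, ..., f(17)=1597

Answer: 1597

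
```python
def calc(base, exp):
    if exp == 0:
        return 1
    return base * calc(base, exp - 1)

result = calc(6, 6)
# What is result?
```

calc(6, 6) = 6 * 6 * 6 * 6 * 6 * 6 = 46656

Answer: 46656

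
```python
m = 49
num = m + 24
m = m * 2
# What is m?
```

Trace:
`m = 49` → m = 49
`num = m + 24` → num = 73
`m = m * 2` → m = 98
So m = 98

Answer: 98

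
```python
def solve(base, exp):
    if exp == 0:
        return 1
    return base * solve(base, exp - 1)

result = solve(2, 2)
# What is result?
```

solve(2, 2) = 2 * 2 = 4

Answer: 4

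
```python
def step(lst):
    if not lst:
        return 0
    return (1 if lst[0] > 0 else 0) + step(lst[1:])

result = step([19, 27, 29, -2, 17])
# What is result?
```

Count of positive elements in [19, 27, 29, -2, 17] = 4

Answer: 4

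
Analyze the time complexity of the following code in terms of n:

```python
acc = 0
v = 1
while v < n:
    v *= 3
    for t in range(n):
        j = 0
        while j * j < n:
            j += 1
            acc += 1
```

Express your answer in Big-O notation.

Each loop level contributes: log n × n × √n. Multiplying the contributions gives O(n√n log n).

Answer: O(n√n log n)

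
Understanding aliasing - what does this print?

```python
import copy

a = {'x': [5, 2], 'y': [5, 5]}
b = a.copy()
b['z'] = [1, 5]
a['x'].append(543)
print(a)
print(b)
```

Key concept: shallow copy of dict with mutable values.
Step by step:
`a = {'x': [5, 2], 'y': [5, 5]}` → a = {'x': [5, 2], 'y': [5, 5]}
`b = a.copy()` → b = {'x': [5, 2], 'y': [5, 5]}
`b['z'] = [1, 5]` → b = {'x': [5, 2], 'y': [5, 5], 'z': [1, 5]}
`a['x'].append(543)` → a = {'x': [5, 2, 543], 'y': [5, 5]}; b = {'x': [5, 2, 543], 'y': [5, 5], 'z': [1, 5]}
`print(a)` → prints {'x': [5, 2, 543], 'y': [5, 5]}
`print(b)` → prints {'x': [5, 2, 543], 'y': [5, 5], 'z': [1, 5]}

Answer:
{'x': [5, 2, 543], 'y': [5, 5]}
{'x': [5, 2, 543], 'y': [5, 5], 'z': [1, 5]}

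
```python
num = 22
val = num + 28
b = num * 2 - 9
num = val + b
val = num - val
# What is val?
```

Trace:
`num = 22` → num = 22
`val = num + 28` → val = 50
`b = num * 2 - 9` → b = 35
`num = val + b` → num = 85
`val = num - val` → val = 35
So val = 35

Answer: 35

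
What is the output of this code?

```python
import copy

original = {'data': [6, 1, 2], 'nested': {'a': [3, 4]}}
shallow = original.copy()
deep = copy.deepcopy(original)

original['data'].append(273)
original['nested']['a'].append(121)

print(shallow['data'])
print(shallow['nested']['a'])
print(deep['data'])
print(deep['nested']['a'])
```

Key concept: comparing shallow vs deep copy.
Step by step:
`original = {'data': [6, 1, 2], 'nested': {'a': [3, 4]}}` → original = {'data': [6, 1, 2], 'nested': {'a': [3, 4]}}
`shallow = original.copy()` → shallow = {'data': [6, 1, 2], 'nested': {'a': [3, 4]}}
`deep = copy.deepcopy(original)` → deep = {'data': [6, 1, 2], 'nested': {'a': [3, 4]}}
`original['data'].append(273)` → original = {'data': [6, 1, 2, 273], 'nested': {'a': [3, 4]}}; shallow = {'data': [6, 1, 2, 273], 'nested': {'a': [3, 4]}}
`original['nested']['a'].append(121)` → original = {'data': [6, 1, 2, 273], 'nested': {'a': [3, 4, 121]}}; shallow = {'data': [6, 1, 2, 273], 'nested': {'a': [3, 4, 121]}}
`print(shallow['data'])` → prints [6, 1, 2, 273]
`print(shallow['nested']['a'])` → prints [3, 4, 121]
`print(deep['data'])` → prints [6, 1, 2]
`print(deep['nested']['a'])` → prints [3, 4]

Answer:
[6, 1, 2, 273]
[3, 4, 121]
[6, 1, 2]
[3, 4]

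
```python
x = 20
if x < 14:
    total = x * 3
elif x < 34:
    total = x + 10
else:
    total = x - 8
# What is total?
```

Trace:
`x = 20` → x = 20
`if x < 14: ...` → x < 14 is False, x < 34 is True → total = 30
So total = 30

Answer: 30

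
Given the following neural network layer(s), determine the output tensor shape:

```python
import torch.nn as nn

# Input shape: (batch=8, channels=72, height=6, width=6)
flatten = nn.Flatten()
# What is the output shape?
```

Input: (8, 72, 6, 6) -> Output: (8, 2592)

Answer: (8, 2592)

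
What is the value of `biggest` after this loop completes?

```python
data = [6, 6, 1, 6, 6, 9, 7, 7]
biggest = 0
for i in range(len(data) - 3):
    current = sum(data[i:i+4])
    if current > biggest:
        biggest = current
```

Max sum of 4-element window in [6, 6, 1, 6, 6, 9, 7, 7]
`biggest` takes the values: 0 → 19 → 22 → 28 → 29

Answer: 29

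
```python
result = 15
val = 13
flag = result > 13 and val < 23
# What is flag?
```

Trace:
`result = 15` → result = 15
`val = 13` → val = 13
`flag = result > 13 and val < 23` → flag = True
So flag = True

Answer: True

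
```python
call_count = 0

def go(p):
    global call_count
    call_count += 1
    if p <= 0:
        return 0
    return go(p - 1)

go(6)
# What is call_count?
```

Linear recursion stepping by 1: 7 calls from p=6 down to ≤0.

Answer: 7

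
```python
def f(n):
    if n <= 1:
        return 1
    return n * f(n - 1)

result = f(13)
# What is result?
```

f(13) = 13 * 12 * 11 * 10 * 9 * 8 * 7 * 6 * 5 * 4 * 3 * 2 * 1 = 6227020800

Answer: 6227020800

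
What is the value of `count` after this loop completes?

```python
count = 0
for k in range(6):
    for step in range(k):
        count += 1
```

Triangle number: 0+1+2+...+5
`count` takes the values: 0 → 1 → 2 → 3 → 4 → 5 → 6 → 7 → 8 → 9 → 10 → 11 → 12 → 13 → 14 → 15

Answer: 15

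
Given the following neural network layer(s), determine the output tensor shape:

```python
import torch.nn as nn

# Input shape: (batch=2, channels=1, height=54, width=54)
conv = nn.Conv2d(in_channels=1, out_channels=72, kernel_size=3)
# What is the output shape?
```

Input: (2, 1, 54, 54) -> Output: (2, 72, 52, 52)

Answer: (2, 72, 52, 52)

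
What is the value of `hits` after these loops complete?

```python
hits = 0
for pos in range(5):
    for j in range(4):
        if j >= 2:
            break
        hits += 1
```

Inner breaks at 2, outer runs 5 times
`hits` takes the values: 0 → 1 → 2 → 3 → 4 → 5 → 6 → 7 → 8 → 9 → 10

Answer: 10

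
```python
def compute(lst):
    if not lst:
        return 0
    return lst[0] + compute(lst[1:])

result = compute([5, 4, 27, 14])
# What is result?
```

5 + 4 + 27 + 14 + 0 = 50

Answer: 50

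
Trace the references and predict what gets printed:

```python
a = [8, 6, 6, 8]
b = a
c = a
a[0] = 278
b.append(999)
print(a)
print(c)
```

Key concept: multiple aliases.
Step by step:
`a = [8, 6, 6, 8]` → a = [8, 6, 6, 8]
`b = a` → b = [8, 6, 6, 8] (same object as a)
`c = a` → c = [8, 6, 6, 8] (same object as a, b)
`a[0] = 278` → a = [278, 6, 6, 8] (same object as b, c); b = [278, 6, 6, 8] (same object as a, c); c = [278, 6, 6, 8] (same object as a, b)
`b.append(999)` → a = [278, 6, 6, 8, 999] (same object as b, c); b = [278, 6, 6, 8, 999] (same object as a, c); c = [278, 6, 6, 8, 999] (same object as a, b)
`print(a)` → prints [278, 6, 6, 8, 999]
`print(c)` → prints [278, 6, 6, 8, 999]

Answer:
[278, 6, 6, 8, 999]
[278, 6, 6, 8, 999]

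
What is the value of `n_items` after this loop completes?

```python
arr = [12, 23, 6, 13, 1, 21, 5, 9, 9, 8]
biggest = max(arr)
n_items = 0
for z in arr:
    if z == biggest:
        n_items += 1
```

Count of max value 23 in [12, 23, 6, 13, 1, 21, 5, 9, 9, 8]
`n_items` takes the values: 0 → 1

Answer: 1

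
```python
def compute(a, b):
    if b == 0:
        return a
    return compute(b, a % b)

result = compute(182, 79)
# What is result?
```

compute(182, 79) -> compute(79, 24) -> compute(24, 7) -> compute(7, 3) -> compute(3, 1) -> compute(1, 0) -> 1

Answer: 1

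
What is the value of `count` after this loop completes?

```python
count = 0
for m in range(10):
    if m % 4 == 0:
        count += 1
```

Count numbers divisible by 4 in range(10)
`count` takes the values: 0 → 1 → 2 → 3

Answer: 3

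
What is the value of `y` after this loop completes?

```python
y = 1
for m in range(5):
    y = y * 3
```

Multiply by 3, 5 times: 1 * 3^5 = 243
`y` takes the values: 1 → 3 → 9 → 27 → 81 → 243

Answer: 243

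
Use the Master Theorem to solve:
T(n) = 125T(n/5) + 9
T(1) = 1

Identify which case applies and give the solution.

a=125, b=5, f(n)=9. log_5(125) = 3. Since c=0 < 3, Case 1 applies: T(n) = Θ(n^log_b(a)) = O(n^3).

Answer: O(n^3) - Case 1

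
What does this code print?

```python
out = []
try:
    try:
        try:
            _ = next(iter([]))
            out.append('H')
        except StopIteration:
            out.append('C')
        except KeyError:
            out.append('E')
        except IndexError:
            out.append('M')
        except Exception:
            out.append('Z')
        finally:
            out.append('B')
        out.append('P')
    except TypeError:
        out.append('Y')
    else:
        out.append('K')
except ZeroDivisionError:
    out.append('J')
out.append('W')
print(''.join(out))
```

Execution trace: 'C' (inner except StopIteration) → 'B' (inner finally) → 'P' (try body, no exception) → 'K' (else) → 'W' (after the try/except). Output: CBPKW

Answer: CBPKW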